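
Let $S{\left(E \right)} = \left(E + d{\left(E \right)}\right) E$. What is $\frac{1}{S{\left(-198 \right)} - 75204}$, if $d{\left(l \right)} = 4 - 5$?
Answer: $- \frac{1}{35802} \approx -2.7931 \cdot 10^{-5}$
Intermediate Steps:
$d{\left(l \right)} = -1$ ($d{\left(l \right)} = 4 - 5 = -1$)
$S{\left(E \right)} = E \left(-1 + E\right)$ ($S{\left(E \right)} = \left(E - 1\right) E = \left(-1 + E\right) E = E \left(-1 + E\right)$)
$\frac{1}{S{\left(-198 \right)} - 75204} = \frac{1}{- 198 \left(-1 - 198\right) - 75204} = \frac{1}{\left(-198\right) \left(-199\right) - 75204} = \frac{1}{39402 - 75204} = \frac{1}{-35802} = - \frac{1}{35802}$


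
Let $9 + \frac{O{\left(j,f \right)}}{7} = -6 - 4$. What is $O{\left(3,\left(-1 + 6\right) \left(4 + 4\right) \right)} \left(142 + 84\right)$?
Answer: $-30058$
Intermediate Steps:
$O{\left(j,f \right)} = -133$ ($O{\left(j,f \right)} = -63 + 7 \left(-6 - 4\right) = -63 + 7 \left(-10\right) = -63 - 70 = -133$)
$O{\left(3,\left(-1 + 6\right) \left(4 + 4\right) \right)} \left(142 + 84\right) = - 133 \left(142 + 84\right) = \left(-133\right) 226 = -30058$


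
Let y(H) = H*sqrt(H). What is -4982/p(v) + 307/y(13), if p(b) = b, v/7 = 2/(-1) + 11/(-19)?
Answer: 94658/343 + 307*sqrt(13)/169 ≈ 282.52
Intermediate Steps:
v = -343/19 (v = 7*(2/(-1) + 11/(-19)) = 7*(2*(-1) + 11*(-1/19)) = 7*(-2 - 11/19) = 7*(-49/19) = -343/19 ≈ -18.053)
y(H) = H**(3/2)
-4982/p(v) + 307/y(13) = -4982/(-343/19) + 307/(13**(3/2)) = -4982*(-19/343) + 307/((13*sqrt(13))) = 94658/343 + 307*(sqrt(13)/169) = 94658/343 + 307*sqrt(13)/169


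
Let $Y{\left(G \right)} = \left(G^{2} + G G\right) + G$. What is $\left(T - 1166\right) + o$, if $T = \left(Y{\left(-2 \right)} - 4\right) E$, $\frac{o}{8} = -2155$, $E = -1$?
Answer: $-18408$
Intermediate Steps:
$Y{\left(G \right)} = G + 2 G^{2}$ ($Y{\left(G \right)} = \left(G^{2} + G^{2}\right) + G = 2 G^{2} + G = G + 2 G^{2}$)
$o = -17240$ ($o = 8 \left(-2155\right) = -17240$)
$T = -2$ ($T = \left(- 2 \left(1 + 2 \left(-2\right)\right) - 4\right) \left(-1\right) = \left(- 2 \left(1 - 4\right) - 4\right) \left(-1\right) = \left(\left(-2\right) \left(-3\right) - 4\right) \left(-1\right) = \left(6 - 4\right) \left(-1\right) = 2 \left(-1\right) = -2$)
$\left(T - 1166\right) + o = \left(-2 - 1166\right) - 17240 = -1168 - 17240 = -18408$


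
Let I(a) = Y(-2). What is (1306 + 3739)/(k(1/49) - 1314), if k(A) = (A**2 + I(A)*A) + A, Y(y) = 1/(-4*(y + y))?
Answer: -38761744/10095555 ≈ -3.8395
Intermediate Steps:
Y(y) = -1/(8*y) (Y(y) = 1/(-8*y) = -1/(8*y))
I(a) = 1/16 (I(a) = -1/8/(-2) = -1/8*(-1/2) = 1/16)
k(A) = A**2 + 17*A/16 (k(A) = (A**2 + A/16) + A = A**2 + 17*A/16)
(1306 + 3739)/(k(1/49) - 1314) = (1306 + 3739)/((1/16)*(17 + 16/49)/49 - 1314) = 5045/((1/16)*(1/49)*(17 + 16*(1/49)) - 1314) = 5045/((1/16)*(1/49)*(17 + 16/49) - 1314) = 5045/((1/16)*(1/49)*(849/49) - 1314) = 5045/(849/38416 - 1314) = 5045/(-50477775/38416) = 5045*(-38416/50477775) = -38761744/10095555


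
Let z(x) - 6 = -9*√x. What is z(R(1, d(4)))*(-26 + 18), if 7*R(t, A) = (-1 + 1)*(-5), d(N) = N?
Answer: -48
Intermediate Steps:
R(t, A) = 0 (R(t, A) = ((-1 + 1)*(-5))/7 = (0*(-5))/7 = (⅐)*0 = 0)
z(x) = 6 - 9*√x
z(R(1, d(4)))*(-26 + 18) = (6 - 9*√0)*(-26 + 18) = (6 - 9*0)*(-8) = (6 + 0)*(-8) = 6*(-8) = -48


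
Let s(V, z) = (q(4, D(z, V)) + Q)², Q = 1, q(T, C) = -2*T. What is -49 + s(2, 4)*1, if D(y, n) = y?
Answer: 0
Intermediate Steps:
s(V, z) = 49 (s(V, z) = (-2*4 + 1)² = (-8 + 1)² = (-7)² = 49)
-49 + s(2, 4)*1 = -49 + 49*1 = -49 + 49 = 0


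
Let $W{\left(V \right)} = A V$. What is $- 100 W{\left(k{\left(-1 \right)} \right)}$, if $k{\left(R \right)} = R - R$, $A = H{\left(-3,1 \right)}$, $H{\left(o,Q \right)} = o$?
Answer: $0$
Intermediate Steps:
$A = -3$
$k{\left(R \right)} = 0$
$W{\left(V \right)} = - 3 V$
$- 100 W{\left(k{\left(-1 \right)} \right)} = - 100 \left(\left(-3\right) 0\right) = \left(-100\right) 0 = 0$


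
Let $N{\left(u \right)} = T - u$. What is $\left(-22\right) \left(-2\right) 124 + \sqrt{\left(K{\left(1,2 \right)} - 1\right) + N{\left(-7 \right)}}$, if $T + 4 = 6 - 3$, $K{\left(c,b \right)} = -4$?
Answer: $5457$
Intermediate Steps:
$T = -1$ ($T = -4 + \left(6 - 3\right) = -4 + 3 = -1$)
$N{\left(u \right)} = -1 - u$
$\left(-22\right) \left(-2\right) 124 + \sqrt{\left(K{\left(1,2 \right)} - 1\right) + N{\left(-7 \right)}} = \left(-22\right) \left(-2\right) 124 + \sqrt{\left(-4 - 1\right) - -6} = 44 \cdot 124 + \sqrt{-5 + \left(-1 + 7\right)} = 5456 + \sqrt{-5 + 6} = 5456 + \sqrt{1} = 5456 + 1 = 5457$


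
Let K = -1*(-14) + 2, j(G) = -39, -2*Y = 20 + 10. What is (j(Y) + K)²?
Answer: 529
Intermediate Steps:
Y = -15 (Y = -(20 + 10)/2 = -½*30 = -15)
K = 16 (K = 14 + 2 = 16)
(j(Y) + K)² = (-39 + 16)² = (-23)² = 529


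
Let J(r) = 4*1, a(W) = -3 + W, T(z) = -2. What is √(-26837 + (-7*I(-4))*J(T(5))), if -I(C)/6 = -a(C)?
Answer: I*√25661 ≈ 160.19*I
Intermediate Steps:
I(C) = -18 + 6*C (I(C) = -(-6)*(-3 + C) = -6*(3 - C) = -18 + 6*C)
J(r) = 4
√(-26837 + (-7*I(-4))*J(T(5))) = √(-26837 - 7*(-18 + 6*(-4))*4) = √(-26837 - 7*(-18 - 24)*4) = √(-26837 - 7*(-42)*4) = √(-26837 + 294*4) = √(-26837 + 1176) = √(-25661) = I*√25661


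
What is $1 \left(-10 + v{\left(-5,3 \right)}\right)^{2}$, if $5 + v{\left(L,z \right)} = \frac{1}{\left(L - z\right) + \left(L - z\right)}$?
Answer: $\frac{58081}{256} \approx 226.88$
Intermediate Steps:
$v{\left(L,z \right)} = -5 + \frac{1}{- 2 z + 2 L}$ ($v{\left(L,z \right)} = -5 + \frac{1}{\left(L - z\right) + \left(L - z\right)} = -5 + \frac{1}{- 2 z + 2 L}$)
$1 \left(-10 + v{\left(-5,3 \right)}\right)^{2} = 1 \left(-10 + \frac{\frac{1}{2} - -25 + 5 \cdot 3}{-5 - 3}\right)^{2} = 1 \left(-10 + \frac{\frac{1}{2} + 25 + 15}{-5 - 3}\right)^{2} = 1 \left(-10 + \frac{1}{-8} \cdot \frac{81}{2}\right)^{2} = 1 \left(-10 - \frac{81}{16}\right)^{2} = 1 \left(- \frac{241}{16}\right)^{2} = 1 \cdot \frac{58081}{256} = \frac{58081}{256}$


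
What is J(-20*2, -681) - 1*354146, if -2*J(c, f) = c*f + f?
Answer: -734851/2 ≈ -3.6743e+5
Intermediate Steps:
J(c, f) = -f/2 - c*f/2 (J(c, f) = -(c*f + f)/2 = -(f + c*f)/2 = -f/2 - c*f/2)
J(-20*2, -681) - 1*354146 = -1/2*(-681)*(1 - 20*2) - 1*354146 = -1/2*(-681)*(1 - 40) - 354146 = -1/2*(-681)*(-39) - 354146 = -26559/2 - 354146 = -734851/2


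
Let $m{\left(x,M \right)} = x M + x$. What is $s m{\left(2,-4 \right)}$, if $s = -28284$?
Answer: $169704$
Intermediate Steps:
$m{\left(x,M \right)} = x + M x$ ($m{\left(x,M \right)} = M x + x = x + M x$)
$s m{\left(2,-4 \right)} = - 28284 \cdot 2 \left(1 - 4\right) = - 28284 \cdot 2 \left(-3\right) = \left(-28284\right) \left(-6\right) = 169704$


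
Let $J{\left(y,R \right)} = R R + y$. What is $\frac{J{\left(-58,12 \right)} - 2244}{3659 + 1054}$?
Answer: $- \frac{2158}{4713} \approx -0.45788$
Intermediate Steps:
$J{\left(y,R \right)} = y + R^{2}$ ($J{\left(y,R \right)} = R^{2} + y = y + R^{2}$)
$\frac{J{\left(-58,12 \right)} - 2244}{3659 + 1054} = \frac{\left(-58 + 12^{2}\right) - 2244}{3659 + 1054} = \frac{\left(-58 + 144\right) - 2244}{4713} = \left(86 - 2244\right) \frac{1}{4713} = \left(-2158\right) \frac{1}{4713} = - \frac{2158}{4713}$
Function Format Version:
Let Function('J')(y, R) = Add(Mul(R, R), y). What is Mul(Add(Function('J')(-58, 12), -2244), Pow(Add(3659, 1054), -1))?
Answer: Rational(-2158, 4713) ≈ -0.45788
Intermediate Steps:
Function('J')(y, R) = Add(y, Pow(R, 2)) (Function('J')(y, R) = Add(Pow(R, 2), y) = Add(y, Pow(R, 2)))
Mul(Add(Function('J')(-58, 12), -2244), Pow(Add(3659, 1054), -1)) = Mul(Add(Add(-58, Pow(12, 2)), -2244), Pow(Add(3659, 1054), -1)) = Mul(Add(Add(-58, 144), -2244), Pow(4713, -1)) = Mul(Add(86, -2244), Rational(1, 4713)) = Mul(-2158, Rational(1, 4713)) = Rational(-2158, 4713)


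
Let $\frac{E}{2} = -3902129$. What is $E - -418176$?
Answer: $-7386082$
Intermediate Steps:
$E = -7804258$ ($E = 2 \left(-3902129\right) = -7804258$)
$E - -418176 = -7804258 - -418176 = -7804258 + 418176 = -7386082$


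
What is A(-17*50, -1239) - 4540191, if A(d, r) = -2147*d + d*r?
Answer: -1662091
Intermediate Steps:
A(-17*50, -1239) - 4540191 = (-17*50)*(-2147 - 1239) - 4540191 = -850*(-3386) - 4540191 = 2878100 - 4540191 = -1662091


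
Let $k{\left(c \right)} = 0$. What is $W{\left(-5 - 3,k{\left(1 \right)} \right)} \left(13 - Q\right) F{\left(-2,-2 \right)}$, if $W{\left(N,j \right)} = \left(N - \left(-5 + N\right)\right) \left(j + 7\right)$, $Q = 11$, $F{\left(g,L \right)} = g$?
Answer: $-140$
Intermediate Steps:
$W{\left(N,j \right)} = 35 + 5 j$ ($W{\left(N,j \right)} = 5 \left(7 + j\right) = 35 + 5 j$)
$W{\left(-5 - 3,k{\left(1 \right)} \right)} \left(13 - Q\right) F{\left(-2,-2 \right)} = \left(35 + 5 \cdot 0\right) \left(13 - 11\right) \left(-2\right) = \left(35 + 0\right) \left(13 - 11\right) \left(-2\right) = 35 \cdot 2 \left(-2\right) = 70 \left(-2\right) = -140$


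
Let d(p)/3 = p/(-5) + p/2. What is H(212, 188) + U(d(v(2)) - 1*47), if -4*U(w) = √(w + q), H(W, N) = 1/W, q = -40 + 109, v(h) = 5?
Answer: 1/212 - √106/8 ≈ -1.2822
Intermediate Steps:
q = 69
d(p) = 9*p/10 (d(p) = 3*(p/(-5) + p/2) = 3*(p*(-⅕) + p*(½)) = 3*(-p/5 + p/2) = 3*(3*p/10) = 9*p/10)
U(w) = -√(69 + w)/4 (U(w) = -√(w + 69)/4 = -√(69 + w)/4)
H(212, 188) + U(d(v(2)) - 1*47) = 1/212 - √(69 + ((9/10)*5 - 1*47))/4 = 1/212 - √(69 + (9/2 - 47))/4 = 1/212 - √(69 - 85/2)/4 = 1/212 - √106/8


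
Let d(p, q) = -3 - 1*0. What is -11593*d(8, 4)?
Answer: 34779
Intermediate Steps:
d(p, q) = -3 (d(p, q) = -3 + 0 = -3)
-11593*d(8, 4) = -11593*(-3) = 34779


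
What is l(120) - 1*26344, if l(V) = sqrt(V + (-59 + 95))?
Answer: -26344 + 2*sqrt(39) ≈ -26332.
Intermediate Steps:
l(V) = sqrt(36 + V) (l(V) = sqrt(V + 36) = sqrt(36 + V))
l(120) - 1*26344 = sqrt(36 + 120) - 1*26344 = sqrt(156) - 26344 = 2*sqrt(39) - 26344 = -26344 + 2*sqrt(39)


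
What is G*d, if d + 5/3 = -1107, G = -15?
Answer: 16630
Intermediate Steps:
d = -3326/3 (d = -5/3 - 1107 = -3326/3 ≈ -1108.7)
G*d = -15*(-3326/3) = 16630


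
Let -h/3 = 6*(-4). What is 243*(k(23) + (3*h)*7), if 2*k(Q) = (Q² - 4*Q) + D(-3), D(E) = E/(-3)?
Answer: 420633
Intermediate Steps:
h = 72 (h = -18*(-4) = -3*(-24) = 72)
D(E) = -E/3 (D(E) = E*(-⅓) = -E/3)
k(Q) = ½ + Q²/2 - 2*Q (k(Q) = ((Q² - 4*Q) - ⅓*(-3))/2 = ((Q² - 4*Q) + 1)/2 = (1 + Q² - 4*Q)/2 = ½ + Q²/2 - 2*Q)
243*(k(23) + (3*h)*7) = 243*((½ + (½)*23² - 2*23) + (3*72)*7) = 243*((½ + (½)*529 - 46) + 216*7) = 243*((½ + 529/2 - 46) + 1512) = 243*(219 + 1512) = 243*1731 = 420633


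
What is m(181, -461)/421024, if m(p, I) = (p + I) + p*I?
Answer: -1419/7136 ≈ -0.19885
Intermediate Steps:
m(p, I) = I + p + I*p (m(p, I) = (I + p) + I*p = I + p + I*p)
m(181, -461)/421024 = (-461 + 181 - 461*181)/421024 = (-461 + 181 - 83441)*(1/421024) = -83721*1/421024 = -1419/7136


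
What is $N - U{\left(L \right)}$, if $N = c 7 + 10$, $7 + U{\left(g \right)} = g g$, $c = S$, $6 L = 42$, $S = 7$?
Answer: $17$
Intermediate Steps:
$L = 7$ ($L = \frac{1}{6} \cdot 42 = 7$)
$c = 7$
$U{\left(g \right)} = -7 + g^{2}$ ($U{\left(g \right)} = -7 + g g = -7 + g^{2}$)
$N = 59$ ($N = 7 \cdot 7 + 10 = 49 + 10 = 59$)
$N - U{\left(L \right)} = 59 - \left(-7 + 7^{2}\right) = 59 - \left(-7 + 49\right) = 59 - 42 = 17$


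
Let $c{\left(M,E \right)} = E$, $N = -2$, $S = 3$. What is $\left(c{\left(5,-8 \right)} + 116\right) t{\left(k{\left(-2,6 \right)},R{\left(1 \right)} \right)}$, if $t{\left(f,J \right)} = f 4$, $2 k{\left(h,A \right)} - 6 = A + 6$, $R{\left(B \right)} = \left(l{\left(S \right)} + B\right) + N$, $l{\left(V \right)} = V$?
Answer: $3888$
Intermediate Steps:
$R{\left(B \right)} = 1 + B$ ($R{\left(B \right)} = \left(3 + B\right) - 2 = 1 + B$)
$k{\left(h,A \right)} = 6 + \frac{A}{2}$ ($k{\left(h,A \right)} = 3 + \frac{A + 6}{2} = 3 + \frac{6 + A}{2} = 3 + \left(3 + \frac{A}{2}\right) = 6 + \frac{A}{2}$)
$t{\left(f,J \right)} = 4 f$
$\left(c{\left(5,-8 \right)} + 116\right) t{\left(k{\left(-2,6 \right)},R{\left(1 \right)} \right)} = \left(-8 + 116\right) 4 \left(6 + \frac{1}{2} \cdot 6\right) = 108 \cdot 4 \left(6 + 3\right) = 108 \cdot 4 \cdot 9 = 108 \cdot 36 = 3888$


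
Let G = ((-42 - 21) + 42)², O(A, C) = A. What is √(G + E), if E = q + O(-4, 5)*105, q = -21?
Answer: 0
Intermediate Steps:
E = -441 (E = -21 - 4*105 = -21 - 420 = -441)
G = 441 (G = (-63 + 42)² = (-21)² = 441)
√(G + E) = √(441 - 441) = √0 = 0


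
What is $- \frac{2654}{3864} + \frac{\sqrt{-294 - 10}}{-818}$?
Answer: $- \frac{1327}{1932} - \frac{2 i \sqrt{19}}{409} \approx -0.68685 - 0.021315 i$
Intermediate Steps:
$- \frac{2654}{3864} + \frac{\sqrt{-294 - 10}}{-818} = \left(-2654\right) \frac{1}{3864} + \sqrt{-304} \left(- \frac{1}{818}\right) = - \frac{1327}{1932} + 4 i \sqrt{19} \left(- \frac{1}{818}\right) = - \frac{1327}{1932} - \frac{2 i \sqrt{19}}{409}$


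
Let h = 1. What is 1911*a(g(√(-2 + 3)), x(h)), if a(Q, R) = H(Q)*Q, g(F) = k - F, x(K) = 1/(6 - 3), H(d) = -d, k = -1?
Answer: -7644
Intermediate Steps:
x(K) = ⅓ (x(K) = 1/3 = ⅓)
g(F) = -1 - F
a(Q, R) = -Q² (a(Q, R) = (-Q)*Q = -Q²)
1911*a(g(√(-2 + 3)), x(h)) = 1911*(-(-1 - √(-2 + 3))²) = 1911*(-(-1 - √1)²) = 1911*(-(-1 - 1*1)²) = 1911*(-(-1 - 1)²) = 1911*(-1*(-2)²) = 1911*(-1*4) = 1911*(-4) = -7644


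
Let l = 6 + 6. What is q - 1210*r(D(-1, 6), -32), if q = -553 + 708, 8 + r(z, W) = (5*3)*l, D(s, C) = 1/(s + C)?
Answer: -207965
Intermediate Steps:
l = 12
D(s, C) = 1/(C + s)
r(z, W) = 172 (r(z, W) = -8 + (5*3)*12 = -8 + 15*12 = -8 + 180 = 172)
q = 155
q - 1210*r(D(-1, 6), -32) = 155 - 1210*172 = 155 - 208120 = -207965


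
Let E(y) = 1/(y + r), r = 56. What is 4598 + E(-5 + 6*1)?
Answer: 262087/57 ≈ 4598.0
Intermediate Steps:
E(y) = 1/(56 + y) (E(y) = 1/(y + 56) = 1/(56 + y))
4598 + E(-5 + 6*1) = 4598 + 1/(56 + (-5 + 6*1)) = 4598 + 1/(56 + (-5 + 6)) = 4598 + 1/(56 + 1) = 4598 + 1/57 = 262087/57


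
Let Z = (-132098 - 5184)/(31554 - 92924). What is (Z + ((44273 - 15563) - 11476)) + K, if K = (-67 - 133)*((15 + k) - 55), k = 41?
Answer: 522756931/30685 ≈ 17036.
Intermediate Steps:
K = -200 (K = (-67 - 133)*((15 + 41) - 55) = -200*(56 - 55) = -200*1 = -200)
Z = 68641/30685 (Z = -137282/(-61370) = -137282*(-1/61370) = 68641/30685 ≈ 2.2370)
(Z + ((44273 - 15563) - 11476)) + K = (68641/30685 + ((44273 - 15563) - 11476)) - 200 = (68641/30685 + (28710 - 11476)) - 200 = (68641/30685 + 17234) - 200 = 528893931/30685 - 200 = 522756931/30685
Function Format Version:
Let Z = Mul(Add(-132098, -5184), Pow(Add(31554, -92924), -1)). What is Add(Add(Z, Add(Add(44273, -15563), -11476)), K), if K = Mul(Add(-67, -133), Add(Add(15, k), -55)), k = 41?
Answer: Rational(522756931, 30685) ≈ 17036.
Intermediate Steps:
K = -200 (K = Mul(Add(-67, -133), Add(Add(15, 41), -55)) = Mul(-200, Add(56, -55)) = Mul(-200, 1) = -200)
Z = Rational(68641, 30685) (Z = Mul(-137282, Pow(-61370, -1)) = Mul(-137282, Rational(-1, 61370)) = Rational(68641, 30685) ≈ 2.2370)
Add(Add(Z, Add(Add(44273, -15563), -11476)), K) = Add(Add(Rational(68641, 30685), Add(Add(44273, -15563), -11476)), -200) = Add(Add(Rational(68641, 30685), Add(28710, -11476)), -200) = Add(Add(Rational(68641, 30685), 17234), -200) = Add(Rational(528893931, 30685), -200) = Rational(522756931, 30685)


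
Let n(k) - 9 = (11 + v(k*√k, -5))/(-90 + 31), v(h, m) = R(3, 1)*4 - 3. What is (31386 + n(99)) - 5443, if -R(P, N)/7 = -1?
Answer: 1531132/59 ≈ 25951.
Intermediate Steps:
R(P, N) = 7 (R(P, N) = -7*(-1) = 7)
v(h, m) = 25 (v(h, m) = 7*4 - 3 = 28 - 3 = 25)
n(k) = 495/59 (n(k) = 9 + (11 + 25)/(-90 + 31) = 9 + 36/(-59) = 9 + 36*(-1/59) = 9 - 36/59 = 495/59)
(31386 + n(99)) - 5443 = (31386 + 495/59) - 5443 = 1852269/59 - 5443 = 1531132/59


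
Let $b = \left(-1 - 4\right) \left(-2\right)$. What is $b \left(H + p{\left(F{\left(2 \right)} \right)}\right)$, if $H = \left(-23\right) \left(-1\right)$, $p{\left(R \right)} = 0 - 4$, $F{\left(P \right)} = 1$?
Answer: $190$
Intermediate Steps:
$p{\left(R \right)} = -4$
$H = 23$
$b = 10$ ($b = \left(-5\right) \left(-2\right) = 10$)
$b \left(H + p{\left(F{\left(2 \right)} \right)}\right) = 10 \left(23 - 4\right) = 10 \cdot 19 = 190$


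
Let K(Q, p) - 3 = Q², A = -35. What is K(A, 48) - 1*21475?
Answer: -20247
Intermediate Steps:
K(Q, p) = 3 + Q²
K(A, 48) - 1*21475 = (3 + (-35)²) - 1*21475 = (3 + 1225) - 21475 = 1228 - 21475 = -20247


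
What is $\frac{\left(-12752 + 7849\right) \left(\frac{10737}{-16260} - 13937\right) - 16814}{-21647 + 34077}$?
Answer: $\frac{370291877577}{67370600} \approx 5496.3$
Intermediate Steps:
$\frac{\left(-12752 + 7849\right) \left(\frac{10737}{-16260} - 13937\right) - 16814}{-21647 + 34077} = \frac{- 4903 \left(10737 \left(- \frac{1}{16260}\right) - 13937\right) - 16814}{12430} = \left(- 4903 \left(- \frac{3579}{5420} - 13937\right) - 16814\right) \frac{1}{12430} = \left(\left(-4903\right) \left(- \frac{75542119}{5420}\right) - 16814\right) \frac{1}{12430} = \left(\frac{370383009457}{5420} - 16814\right) \frac{1}{12430} = \frac{370291877577}{5420} \cdot \frac{1}{12430} = \frac{370291877577}{67370600}$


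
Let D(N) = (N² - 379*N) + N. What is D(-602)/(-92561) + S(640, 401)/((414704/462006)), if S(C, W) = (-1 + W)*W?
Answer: 8748799508590/48960991 ≈ 1.7869e+5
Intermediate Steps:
S(C, W) = W*(-1 + W)
D(N) = N² - 378*N
D(-602)/(-92561) + S(640, 401)/((414704/462006)) = -602*(-378 - 602)/(-92561) + (401*(-1 + 401))/((414704/462006)) = -602*(-980)*(-1/92561) + (401*400)/((414704*(1/462006))) = 589960*(-1/92561) + 160400/(207352/231003) = -12040/1889 + 160400*(231003/207352) = -12040/1889 + 4631610150/25919 = 8748799508590/48960991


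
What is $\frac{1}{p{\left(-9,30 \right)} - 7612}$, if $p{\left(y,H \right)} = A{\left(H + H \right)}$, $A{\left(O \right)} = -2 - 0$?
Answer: $- \frac{1}{7614} \approx -0.00013134$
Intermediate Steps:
$A{\left(O \right)} = -2$ ($A{\left(O \right)} = -2 + 0 = -2$)
$p{\left(y,H \right)} = -2$
$\frac{1}{p{\left(-9,30 \right)} - 7612} = \frac{1}{-2 - 7612} = \frac{1}{-7614} = - \frac{1}{7614}$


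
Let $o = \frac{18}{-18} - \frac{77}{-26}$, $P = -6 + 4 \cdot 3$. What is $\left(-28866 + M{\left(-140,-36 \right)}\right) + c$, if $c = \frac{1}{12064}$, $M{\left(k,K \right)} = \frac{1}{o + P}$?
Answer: $- \frac{72085246897}{2497248} \approx -28866.0$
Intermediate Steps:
$P = 6$ ($P = -6 + 12 = 6$)
$o = \frac{51}{26}$ ($o = 18 \left(- \frac{1}{18}\right) - - \frac{77}{26} = -1 + \frac{77}{26} = \frac{51}{26} \approx 1.9615$)
$M{\left(k,K \right)} = \frac{26}{207}$ ($M{\left(k,K \right)} = \frac{1}{\frac{51}{26} + 6} = \frac{1}{\frac{207}{26}} = \frac{26}{207}$)
$c = \frac{1}{12064} \approx 8.2891 \cdot 10^{-5}$
$\left(-28866 + M{\left(-140,-36 \right)}\right) + c = \left(-28866 + \frac{26}{207}\right) + \frac{1}{12064} = - \frac{5975236}{207} + \frac{1}{12064} = - \frac{72085246897}{2497248}$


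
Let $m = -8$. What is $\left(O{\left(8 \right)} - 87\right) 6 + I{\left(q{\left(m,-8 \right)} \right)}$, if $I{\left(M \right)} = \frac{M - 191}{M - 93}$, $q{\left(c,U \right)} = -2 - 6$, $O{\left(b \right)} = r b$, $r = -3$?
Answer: $- \frac{67067}{101} \approx -664.03$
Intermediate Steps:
$O{\left(b \right)} = - 3 b$
$q{\left(c,U \right)} = -8$ ($q{\left(c,U \right)} = -2 - 6 = -8$)
$I{\left(M \right)} = \frac{-191 + M}{-93 + M}$
$\left(O{\left(8 \right)} - 87\right) 6 + I{\left(q{\left(m,-8 \right)} \right)} = \left(\left(-3\right) 8 - 87\right) 6 + \frac{-191 - 8}{-93 - 8} = \left(-24 - 87\right) 6 + \frac{1}{-101} \left(-199\right) = \left(-111\right) 6 - - \frac{199}{101} = -666 + \frac{199}{101} = - \frac{67067}{101}$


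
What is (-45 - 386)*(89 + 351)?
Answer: -189640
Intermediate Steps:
(-45 - 386)*(89 + 351) = -431*440 = -189640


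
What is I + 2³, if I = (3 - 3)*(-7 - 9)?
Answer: 8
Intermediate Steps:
I = 0 (I = 0*(-16) = 0)
I + 2³ = 0 + 2³ = 0 + 8 = 8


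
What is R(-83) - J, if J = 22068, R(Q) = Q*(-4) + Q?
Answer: -21819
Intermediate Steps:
R(Q) = -3*Q (R(Q) = -4*Q + Q = -3*Q)
R(-83) - J = -3*(-83) - 1*22068 = 249 - 22068 = -21819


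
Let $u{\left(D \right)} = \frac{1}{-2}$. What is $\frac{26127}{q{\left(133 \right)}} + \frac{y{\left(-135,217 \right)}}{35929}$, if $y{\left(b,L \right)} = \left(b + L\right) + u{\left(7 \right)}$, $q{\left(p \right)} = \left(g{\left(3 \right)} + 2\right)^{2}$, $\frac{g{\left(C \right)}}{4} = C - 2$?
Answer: $\frac{104302213}{143716} \approx 725.75$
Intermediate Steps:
$g{\left(C \right)} = -8 + 4 C$ ($g{\left(C \right)} = 4 \left(C - 2\right) = 4 \left(-2 + C\right) = -8 + 4 C$)
$u{\left(D \right)} = - \frac{1}{2}$
$q{\left(p \right)} = 36$ ($q{\left(p \right)} = \left(\left(-8 + 4 \cdot 3\right) + 2\right)^{2} = \left(\left(-8 + 12\right) + 2\right)^{2} = \left(4 + 2\right)^{2} = 6^{2} = 36$)
$y{\left(b,L \right)} = - \frac{1}{2} + L + b$ ($y{\left(b,L \right)} = \left(b + L\right) - \frac{1}{2} = \left(L + b\right) - \frac{1}{2} = - \frac{1}{2} + L + b$)
$\frac{26127}{q{\left(133 \right)}} + \frac{y{\left(-135,217 \right)}}{35929} = \frac{26127}{36} + \frac{- \frac{1}{2} + 217 - 135}{35929} = 26127 \cdot \frac{1}{36} + \frac{163}{2} \cdot \frac{1}{35929} = \frac{2903}{4} + \frac{163}{71858} = \frac{104302213}{143716}$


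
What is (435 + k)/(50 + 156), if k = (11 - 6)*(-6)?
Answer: 405/206 ≈ 1.9660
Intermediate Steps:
k = -30 (k = 5*(-6) = -30)
(435 + k)/(50 + 156) = (435 - 30)/(50 + 156) = 405/206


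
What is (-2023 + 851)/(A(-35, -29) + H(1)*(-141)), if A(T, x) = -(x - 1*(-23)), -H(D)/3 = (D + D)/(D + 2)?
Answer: -293/72 ≈ -4.0694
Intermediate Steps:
H(D) = -6*D/(2 + D) (H(D) = -3*(D + D)/(D + 2) = -3*2*D/(2 + D) = -6*D/(2 + D))
A(T, x) = -23 - x (A(T, x) = -(x + 23) = -(23 + x) = -23 - x)
(-2023 + 851)/(A(-35, -29) + H(1)*(-141)) = (-2023 + 851)/((-23 - 1*(-29)) - 6*1/(2 + 1)*(-141)) = -1172/((-23 + 29) - 6*1/3*(-141)) = -1172/(6 - 6*1*⅓*(-141)) = -1172/(6 - 2*(-141)) = -1172/(6 + 282) = -1172/288 = -1172*1/288 = -293/72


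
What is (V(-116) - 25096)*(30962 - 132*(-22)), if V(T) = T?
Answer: -853829592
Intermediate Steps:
(V(-116) - 25096)*(30962 - 132*(-22)) = (-116 - 25096)*(30962 - 132*(-22)) = -25212*(30962 + 2904) = -25212*33866 = -853829592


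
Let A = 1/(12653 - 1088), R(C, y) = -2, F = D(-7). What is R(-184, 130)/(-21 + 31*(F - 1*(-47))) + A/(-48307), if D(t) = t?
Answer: -1117342129/681019284645 ≈ -0.0016407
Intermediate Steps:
F = -7
A = 1/11565 ≈ 8.6468e-5
R(-184, 130)/(-21 + 31*(F - 1*(-47))) + A/(-48307) = -2/(-21 + 31*(-7 - 1*(-47))) + (1/11565)/(-48307) = -2/(-21 + 31*(-7 + 47)) + (1/11565)*(-1/48307) = -2/(-21 + 31*40) - 1/558670455 = -2/(-21 + 1240) - 1/558670455 = -2/1219 - 1/558670455 = -1117342129/681019284645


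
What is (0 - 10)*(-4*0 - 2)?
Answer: 20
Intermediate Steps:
(0 - 10)*(-4*0 - 2) = -10*(0 - 2) = -10*(-2) = 20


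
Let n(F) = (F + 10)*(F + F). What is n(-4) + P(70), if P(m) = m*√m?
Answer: -48 + 70*√70 ≈ 537.66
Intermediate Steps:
P(m) = m^(3/2)
n(F) = 2*F*(10 + F) (n(F) = (10 + F)*(2*F) = 2*F*(10 + F))
n(-4) + P(70) = 2*(-4)*(10 - 4) + 70^(3/2) = 2*(-4)*6 + 70*√70 = -48 + 70*√70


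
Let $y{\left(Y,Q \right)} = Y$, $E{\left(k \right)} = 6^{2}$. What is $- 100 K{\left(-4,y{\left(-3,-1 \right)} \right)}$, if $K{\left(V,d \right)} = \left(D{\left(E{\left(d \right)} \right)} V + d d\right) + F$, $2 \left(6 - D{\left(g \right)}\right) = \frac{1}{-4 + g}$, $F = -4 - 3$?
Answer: $\frac{8775}{4} \approx 2193.8$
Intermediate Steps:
$F = -7$ ($F = -4 - 3 = -7$)
$E{\left(k \right)} = 36$
$D{\left(g \right)} = 6 - \frac{1}{2 \left(-4 + g\right)}$
$K{\left(V,d \right)} = -7 + d^{2} + \frac{383 V}{64}$ ($K{\left(V,d \right)} = \left(\frac{-49 + 12 \cdot 36}{2 \left(-4 + 36\right)} V + d d\right) - 7 = \left(\frac{-49 + 432}{2 \cdot 32} V + d^{2}\right) - 7 = \left(\frac{1}{2} \cdot \frac{1}{32} \cdot 383 V + d^{2}\right) - 7 = \left(\frac{383 V}{64} + d^{2}\right) - 7 = \left(d^{2} + \frac{383 V}{64}\right) - 7 = -7 + d^{2} + \frac{383 V}{64}$)
$- 100 K{\left(-4,y{\left(-3,-1 \right)} \right)} = - 100 \left(-7 + \left(-3\right)^{2} + \frac{383}{64} \left(-4\right)\right) = - 100 \left(-7 + 9 - \frac{383}{16}\right) = \left(-100\right) \left(- \frac{351}{16}\right) = \frac{8775}{4}$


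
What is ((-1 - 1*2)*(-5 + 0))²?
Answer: 225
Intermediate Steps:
((-1 - 1*2)*(-5 + 0))² = ((-1 - 2)*(-5))² = (-3*(-5))² = 15² = 225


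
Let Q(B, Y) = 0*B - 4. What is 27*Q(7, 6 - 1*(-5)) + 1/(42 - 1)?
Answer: -4427/41 ≈ -107.98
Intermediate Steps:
Q(B, Y) = -4 (Q(B, Y) = 0 - 4 = -4)
27*Q(7, 6 - 1*(-5)) + 1/(42 - 1) = 27*(-4) + 1/(42 - 1) = -108 + 1/41 = -4427/41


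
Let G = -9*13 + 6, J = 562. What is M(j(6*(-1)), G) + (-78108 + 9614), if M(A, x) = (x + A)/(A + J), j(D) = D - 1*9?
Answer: -37466344/547 ≈ -68494.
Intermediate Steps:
j(D) = -9 + D (j(D) = D - 9 = -9 + D)
G = -111 (G = -117 + 6 = -111)
M(A, x) = (A + x)/(562 + A) (M(A, x) = (x + A)/(A + 562) = (A + x)/(562 + A))
M(j(6*(-1)), G) + (-78108 + 9614) = ((-9 + 6*(-1)) - 111)/(562 + (-9 + 6*(-1))) + (-78108 + 9614) = ((-9 - 6) - 111)/(562 + (-9 - 6)) - 68494 = (-15 - 111)/(562 - 15) - 68494 = -126/547 - 68494 = -37466344/547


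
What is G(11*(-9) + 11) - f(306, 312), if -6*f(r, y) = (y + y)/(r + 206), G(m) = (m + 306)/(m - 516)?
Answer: -1525/9664 ≈ -0.15780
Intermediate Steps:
G(m) = (306 + m)/(-516 + m)
f(r, y) = -y/(3*(206 + r)) (f(r, y) = -(y + y)/(6*(r + 206)) = -2*y/(6*(206 + r)) = -y/(3*(206 + r)))
G(11*(-9) + 11) - f(306, 312) = (306 + (11*(-9) + 11))/(-516 + (11*(-9) + 11)) - (-1)*312/(618 + 3*306) = (306 + (-99 + 11))/(-516 + (-99 + 11)) - (-1)*312/(618 + 918) = (306 - 88)/(-516 - 88) - (-1)*312/1536 = 218/(-604) - (-1)*312/1536 = -1/604*218 - 1*(-13/64) = -109/302 + 13/64 = -1525/9664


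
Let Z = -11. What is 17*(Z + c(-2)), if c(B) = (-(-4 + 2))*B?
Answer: -255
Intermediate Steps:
c(B) = 2*B (c(B) = (-1*(-2))*B = 2*B)
17*(Z + c(-2)) = 17*(-11 + 2*(-2)) = 17*(-11 - 4) = 17*(-15) = -255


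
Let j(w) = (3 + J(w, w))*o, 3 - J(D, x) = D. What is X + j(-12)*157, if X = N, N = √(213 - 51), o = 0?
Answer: 9*√2 ≈ 12.728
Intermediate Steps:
N = 9*√2 (N = √162 = 9*√2 ≈ 12.728)
J(D, x) = 3 - D
j(w) = 0 (j(w) = (3 + (3 - w))*0 = (6 - w)*0 = 0)
X = 9*√2 ≈ 12.728
X + j(-12)*157 = 9*√2 + 0*157 = 9*√2 + 0 = 9*√2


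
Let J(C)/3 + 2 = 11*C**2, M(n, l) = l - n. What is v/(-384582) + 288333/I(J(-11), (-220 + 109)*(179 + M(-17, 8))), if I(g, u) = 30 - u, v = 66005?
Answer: 9115923703/726667689 ≈ 12.545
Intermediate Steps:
J(C) = -6 + 33*C**2 (J(C) = -6 + 3*(11*C**2) = -6 + 33*C**2)
v/(-384582) + 288333/I(J(-11), (-220 + 109)*(179 + M(-17, 8))) = 66005/(-384582) + 288333/(30 - (-220 + 109)*(179 + (8 - 1*(-17)))) = 66005*(-1/384582) + 288333/(30 - (-111)*(179 + (8 + 17))) = -66005/384582 + 288333/(30 - (-111)*(179 + 25)) = -66005/384582 + 288333/(30 - (-111)*204) = -66005/384582 + 288333/(30 - 1*(-22644)) = -66005/384582 + 288333/(30 + 22644) = -66005/384582 + 288333/22674 = -66005/384582 + 288333*(1/22674) = -66005/384582 + 96111/7558 = 9115923703/726667689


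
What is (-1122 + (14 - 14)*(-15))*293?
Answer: -328746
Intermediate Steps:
(-1122 + (14 - 14)*(-15))*293 = (-1122 + 0*(-15))*293 = (-1122 + 0)*293 = -1122*293 = -328746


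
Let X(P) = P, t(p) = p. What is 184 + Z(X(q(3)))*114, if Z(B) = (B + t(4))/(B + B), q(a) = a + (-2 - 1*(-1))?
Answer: 355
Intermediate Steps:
q(a) = -1 + a (q(a) = a + (-2 + 1) = a - 1 = -1 + a)
Z(B) = (4 + B)/(2*B) (Z(B) = (B + 4)/(B + B) = (4 + B)/((2*B)) = (4 + B)*(1/(2*B)) = (4 + B)/(2*B))
184 + Z(X(q(3)))*114 = 184 + ((4 + (-1 + 3))/(2*(-1 + 3)))*114 = 184 + ((½)*(4 + 2)/2)*114 = 184 + ((½)*(½)*6)*114 = 184 + (3/2)*114 = 184 + 171 = 355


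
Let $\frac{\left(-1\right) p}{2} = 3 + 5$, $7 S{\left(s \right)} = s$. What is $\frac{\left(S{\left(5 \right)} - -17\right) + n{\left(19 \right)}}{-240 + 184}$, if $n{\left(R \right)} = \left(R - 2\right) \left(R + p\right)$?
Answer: $- \frac{481}{392} \approx -1.227$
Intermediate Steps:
$S{\left(s \right)} = \frac{s}{7}$
$p = -16$ ($p = - 2 \left(3 + 5\right) = \left(-2\right) 8 = -16$)
$n{\left(R \right)} = \left(-16 + R\right) \left(-2 + R\right)$ ($n{\left(R \right)} = \left(R - 2\right) \left(R - 16\right) = \left(-2 + R\right) \left(-16 + R\right) = \left(-16 + R\right) \left(-2 + R\right)$)
$\frac{\left(S{\left(5 \right)} - -17\right) + n{\left(19 \right)}}{-240 + 184} = \frac{\left(\frac{1}{7} \cdot 5 - -17\right) + \left(32 + 19^{2} - 342\right)}{-240 + 184} = \frac{\left(\frac{5}{7} + 17\right) + \left(32 + 361 - 342\right)}{-56} = \left(\frac{124}{7} + 51\right) \left(- \frac{1}{56}\right) = \frac{481}{7} \left(- \frac{1}{56}\right) = - \frac{481}{392}$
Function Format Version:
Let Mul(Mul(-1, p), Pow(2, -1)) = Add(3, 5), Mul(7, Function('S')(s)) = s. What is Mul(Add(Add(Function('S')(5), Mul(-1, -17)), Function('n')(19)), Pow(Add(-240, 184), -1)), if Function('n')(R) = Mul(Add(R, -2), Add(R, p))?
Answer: Rational(-481, 392) ≈ -1.2270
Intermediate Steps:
Function('S')(s) = Mul(Rational(1, 7), s)
p = -16 (p = Mul(-2, Add(3, 5)) = Mul(-2, 8) = -16)
Function('n')(R) = Mul(Add(-16, R), Add(-2, R)) (Function('n')(R) = Mul(Add(R, -2), Add(R, -16)) = Mul(Add(-2, R), Add(-16, R)) = Mul(Add(-16, R), Add(-2, R)))
Mul(Add(Add(Function('S')(5), Mul(-1, -17)), Function('n')(19)), Pow(Add(-240, 184), -1)) = Mul(Add(Add(Mul(Rational(1, 7), 5), Mul(-1, -17)), Add(32, Pow(19, 2), Mul(-18, 19))), Pow(Add(-240, 184), -1)) = Mul(Add(Add(Rational(5, 7), 17), Add(32, 361, -342)), Pow(-56, -1)) = Mul(Add(Rational(124, 7), 51), Rational(-1, 56)) = Mul(Rational(481, 7), Rational(-1, 56)) = Rational(-481, 392)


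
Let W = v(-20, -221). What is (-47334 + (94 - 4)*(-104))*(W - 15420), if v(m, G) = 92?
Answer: 869005632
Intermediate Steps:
W = 92
(-47334 + (94 - 4)*(-104))*(W - 15420) = (-47334 + (94 - 4)*(-104))*(92 - 15420) = (-47334 + 90*(-104))*(-15328) = (-47334 - 9360)*(-15328) = -56694*(-15328) = 869005632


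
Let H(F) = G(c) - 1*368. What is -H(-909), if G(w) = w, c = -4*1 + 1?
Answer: 371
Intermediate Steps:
c = -3 (c = -4 + 1 = -3)
H(F) = -371 (H(F) = -3 - 1*368 = -3 - 368 = -371)
-H(-909) = -1*(-371) = 371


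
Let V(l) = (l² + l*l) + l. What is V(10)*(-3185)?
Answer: -668850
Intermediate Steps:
V(l) = l + 2*l² (V(l) = (l² + l²) + l = 2*l² + l = l + 2*l²)
V(10)*(-3185) = (10*(1 + 2*10))*(-3185) = (10*(1 + 20))*(-3185) = (10*21)*(-3185) = 210*(-3185) = -668850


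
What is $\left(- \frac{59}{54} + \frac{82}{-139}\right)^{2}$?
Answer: $\frac{159491641}{56340036} \approx 2.8309$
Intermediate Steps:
$\left(- \frac{59}{54} + \frac{82}{-139}\right)^{2} = \left(\left(-59\right) \frac{1}{54} + 82 \left(- \frac{1}{139}\right)\right)^{2} = \left(- \frac{59}{54} - \frac{82}{139}\right)^{2} = \left(- \frac{12629}{7506}\right)^{2} = \frac{159491641}{56340036}$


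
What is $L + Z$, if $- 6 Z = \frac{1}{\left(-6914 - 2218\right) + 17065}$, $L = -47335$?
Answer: $- \frac{2253051331}{47598} \approx -47335.0$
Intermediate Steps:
$Z = - \frac{1}{47598}$ ($Z = - \frac{1}{6 \left(\left(-6914 - 2218\right) + 17065\right)} = - \frac{1}{6 \left(-9132 + 17065\right)} = - \frac{1}{6 \cdot 7933} = \left(- \frac{1}{6}\right) \frac{1}{7933} = - \frac{1}{47598} \approx -2.1009 \cdot 10^{-5}$)
$L + Z = -47335 - \frac{1}{47598} = - \frac{2253051331}{47598}$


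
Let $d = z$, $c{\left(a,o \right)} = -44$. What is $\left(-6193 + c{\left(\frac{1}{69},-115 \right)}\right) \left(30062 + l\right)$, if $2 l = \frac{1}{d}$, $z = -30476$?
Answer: $- \frac{11428298486451}{60952} \approx -1.875 \cdot 10^{8}$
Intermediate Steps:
$d = -30476$
$l = - \frac{1}{60952}$ ($l = \frac{1}{2 \left(-30476\right)} = \frac{1}{2} \left(- \frac{1}{30476}\right) = - \frac{1}{60952} \approx -1.6406 \cdot 10^{-5}$)
$\left(-6193 + c{\left(\frac{1}{69},-115 \right)}\right) \left(30062 + l\right) = \left(-6193 - 44\right) \left(30062 - \frac{1}{60952}\right) = \left(-6237\right) \frac{1832339023}{60952} = - \frac{11428298486451}{60952}$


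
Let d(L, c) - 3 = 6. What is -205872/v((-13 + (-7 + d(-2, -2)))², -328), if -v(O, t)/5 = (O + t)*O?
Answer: -68624/41745 ≈ -1.6439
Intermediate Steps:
d(L, c) = 9 (d(L, c) = 3 + 6 = 9)
v(O, t) = -5*O*(O + t) (v(O, t) = -5*(O + t)*O = -5*O*(O + t))
-205872/v((-13 + (-7 + d(-2, -2)))², -328) = -205872*(-1/(5*(-13 + (-7 + 9))²*((-13 + (-7 + 9))² - 328))) = -205872*(-1/(5*(-13 + 2)²*((-13 + 2)² - 328))) = -205872*(-1/(605*((-11)² - 328))) = -205872*(-1/(605*(121 - 328))) = -205872/((-5*121*(-207))) = -205872/125235 = -205872*1/125235 = -68624/41745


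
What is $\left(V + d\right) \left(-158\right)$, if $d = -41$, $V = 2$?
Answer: $6162$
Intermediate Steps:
$\left(V + d\right) \left(-158\right) = \left(2 - 41\right) \left(-158\right) = \left(-39\right) \left(-158\right) = 6162$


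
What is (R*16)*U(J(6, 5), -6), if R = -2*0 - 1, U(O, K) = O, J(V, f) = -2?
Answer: 32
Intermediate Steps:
R = -1 (R = 0 - 1 = -1)
(R*16)*U(J(6, 5), -6) = -1*16*(-2) = -16*(-2) = 32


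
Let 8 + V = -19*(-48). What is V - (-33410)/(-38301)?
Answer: 34590694/38301 ≈ 903.13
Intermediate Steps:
V = 904 (V = -8 - 19*(-48) = -8 + 912 = 904)
V - (-33410)/(-38301) = 904 - (-33410)/(-38301) = 904 - (-33410)*(-1)/38301 = 904 - 1*33410/38301 = 904 - 33410/38301 = 34590694/38301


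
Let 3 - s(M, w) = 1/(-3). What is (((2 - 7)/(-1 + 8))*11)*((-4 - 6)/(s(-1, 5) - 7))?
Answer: -150/7 ≈ -21.429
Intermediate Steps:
s(M, w) = 10/3 (s(M, w) = 3 - 1/(-3) = 3 - 1*(-⅓) = 3 + ⅓ = 10/3)
(((2 - 7)/(-1 + 8))*11)*((-4 - 6)/(s(-1, 5) - 7)) = (((2 - 7)/(-1 + 8))*11)*((-4 - 6)/(10/3 - 7)) = (-5/7*11)*(-10/(-11/3)) = (-5*⅐*11)*(-10*(-3/11)) = -5/7*11*(30/11) = -55/7*30/11 = -150/7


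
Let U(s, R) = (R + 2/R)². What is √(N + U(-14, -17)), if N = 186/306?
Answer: √763710/51 ≈ 17.135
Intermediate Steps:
N = 31/51 (N = 186*(1/306) = 31/51 ≈ 0.60784)
√(N + U(-14, -17)) = √(31/51 + (2 + (-17)²)²/(-17)²) = √(31/51 + (2 + 289)²/289) = √(31/51 + (1/289)*291²) = √(31/51 + (1/289)*84681) = √(31/51 + 84681/289) = √(254570/867) = √763710/51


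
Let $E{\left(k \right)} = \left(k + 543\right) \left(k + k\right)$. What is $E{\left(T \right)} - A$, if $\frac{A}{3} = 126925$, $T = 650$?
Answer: $1170125$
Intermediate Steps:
$E{\left(k \right)} = 2 k \left(543 + k\right)$ ($E{\left(k \right)} = \left(543 + k\right) 2 k = 2 k \left(543 + k\right)$)
$A = 380775$ ($A = 3 \cdot 126925 = 380775$)
$E{\left(T \right)} - A = 2 \cdot 650 \left(543 + 650\right) - 380775 = 2 \cdot 650 \cdot 1193 - 380775 = 1550900 - 380775 = 1170125$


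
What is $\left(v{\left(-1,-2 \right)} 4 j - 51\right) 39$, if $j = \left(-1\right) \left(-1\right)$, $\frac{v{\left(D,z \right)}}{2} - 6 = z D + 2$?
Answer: $1131$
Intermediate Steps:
$v{\left(D,z \right)} = 16 + 2 D z$ ($v{\left(D,z \right)} = 12 + 2 \left(z D + 2\right) = 12 + 2 \left(D z + 2\right) = 12 + 2 \left(2 + D z\right) = 12 + \left(4 + 2 D z\right) = 16 + 2 D z$)
$j = 1$
$\left(v{\left(-1,-2 \right)} 4 j - 51\right) 39 = \left(\left(16 + 2 \left(-1\right) \left(-2\right)\right) 4 \cdot 1 - 51\right) 39 = \left(\left(16 + 4\right) 4 \cdot 1 - 51\right) 39 = \left(20 \cdot 4 \cdot 1 - 51\right) 39 = \left(80 \cdot 1 - 51\right) 39 = \left(80 - 51\right) 39 = 29 \cdot 39 = 1131$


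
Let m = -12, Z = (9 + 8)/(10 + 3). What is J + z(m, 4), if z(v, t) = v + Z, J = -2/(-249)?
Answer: -34585/3237 ≈ -10.684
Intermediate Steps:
J = 2/249 (J = -2*(-1/249) = 2/249 ≈ 0.0080321)
Z = 17/13 ≈ 1.3077
z(v, t) = 17/13 + v (z(v, t) = v + 17/13 = 17/13 + v)
J + z(m, 4) = 2/249 + (17/13 - 12) = 2/249 - 139/13 = -34585/3237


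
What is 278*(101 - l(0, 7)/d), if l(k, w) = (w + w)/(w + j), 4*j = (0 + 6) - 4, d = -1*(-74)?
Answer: 15579398/555 ≈ 28071.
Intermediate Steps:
d = 74
j = ½ (j = ((0 + 6) - 4)/4 = (6 - 4)/4 = (¼)*2 = ½ ≈ 0.50000)
l(k, w) = 2*w/(½ + w) (l(k, w) = (w + w)/(w + ½) = (2*w)/(½ + w) = 2*w/(½ + w))
278*(101 - l(0, 7)/d) = 278*(101 - 4*7/(1 + 2*7)/74) = 278*(101 - 4*7/(1 + 14)/74) = 278*(101 - 4*7/15/74) = 278*(101 - 4*7*(1/15)/74) = 278*(101 - 28/(15*74)) = 278*(101 - 1*14/555) = 278*(101 - 14/555) = 278*(56041/555) = 15579398/555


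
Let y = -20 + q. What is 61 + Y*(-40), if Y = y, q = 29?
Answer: -299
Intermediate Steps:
y = 9 (y = -20 + 29 = 9)
Y = 9
61 + Y*(-40) = 61 + 9*(-40) = 61 - 360 = -299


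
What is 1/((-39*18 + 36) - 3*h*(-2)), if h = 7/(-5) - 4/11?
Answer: -55/37212 ≈ -0.0014780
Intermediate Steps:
h = -97/55 (h = 7*(-⅕) - 4*1/11 = -7/5 - 4/11 = -97/55 ≈ -1.7636)
1/((-39*18 + 36) - 3*h*(-2)) = 1/((-39*18 + 36) - 3*(-97/55)*(-2)) = 1/((-702 + 36) + (291/55)*(-2)) = 1/(-666 - 582/55) = 1/(-37212/55) = -55/37212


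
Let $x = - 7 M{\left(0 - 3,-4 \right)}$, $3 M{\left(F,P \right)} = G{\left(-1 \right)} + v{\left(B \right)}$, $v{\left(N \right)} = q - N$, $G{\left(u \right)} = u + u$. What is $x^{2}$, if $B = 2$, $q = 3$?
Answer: $\frac{49}{9} \approx 5.4444$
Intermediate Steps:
$G{\left(u \right)} = 2 u$
$v{\left(N \right)} = 3 - N$
$M{\left(F,P \right)} = - \frac{1}{3}$ ($M{\left(F,P \right)} = \frac{2 \left(-1\right) + \left(3 - 2\right)}{3} = \frac{-2 + \left(3 - 2\right)}{3} = \frac{-2 + 1}{3} = \frac{1}{3} \left(-1\right) = - \frac{1}{3}$)
$x = \frac{7}{3}$ ($x = \left(-7\right) \left(- \frac{1}{3}\right) = \frac{7}{3} \approx 2.3333$)
$x^{2} = \left(\frac{7}{3}\right)^{2} = \frac{49}{9}$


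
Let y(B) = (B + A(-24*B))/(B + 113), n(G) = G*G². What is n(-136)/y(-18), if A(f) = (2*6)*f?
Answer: -119484160/2583 ≈ -46258.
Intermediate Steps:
A(f) = 12*f
n(G) = G³
y(B) = -287*B/(113 + B) (y(B) = (B + 12*(-24*B))/(B + 113) = (B - 288*B)/(113 + B) = (-287*B)/(113 + B) = -287*B/(113 + B))
n(-136)/y(-18) = (-136)³/((-287*(-18)/(113 - 18))) = -2515456/((-287*(-18)/95)) = -2515456/((-287*(-18)*1/95)) = -2515456/5166/95 = -2515456*95/5166 = -119484160/2583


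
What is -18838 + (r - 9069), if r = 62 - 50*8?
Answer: -28245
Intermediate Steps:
r = -338 (r = 62 - 400 = -338)
-18838 + (r - 9069) = -18838 + (-338 - 9069) = -18838 - 9407 = -28245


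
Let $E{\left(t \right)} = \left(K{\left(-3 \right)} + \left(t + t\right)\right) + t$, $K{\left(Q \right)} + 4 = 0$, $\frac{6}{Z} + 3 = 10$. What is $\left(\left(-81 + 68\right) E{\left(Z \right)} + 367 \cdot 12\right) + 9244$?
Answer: $\frac{95666}{7} \approx 13667.0$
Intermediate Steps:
$Z = \frac{6}{7}$ ($Z = \frac{6}{-3 + 10} = \frac{6}{7} \approx 0.85714$)
$K{\left(Q \right)} = -4$ ($K{\left(Q \right)} = -4 + 0 = -4$)
$E{\left(t \right)} = -4 + 3 t$ ($E{\left(t \right)} = \left(-4 + \left(t + t\right)\right) + t = \left(-4 + 2 t\right) + t = -4 + 3 t$)
$\left(\left(-81 + 68\right) E{\left(Z \right)} + 367 \cdot 12\right) + 9244 = \left(\left(-81 + 68\right) \left(-4 + 3 \cdot \frac{6}{7}\right) + 367 \cdot 12\right) + 9244 = \left(- 13 \left(-4 + \frac{18}{7}\right) + 4404\right) + 9244 = \left(\left(-13\right) \left(- \frac{10}{7}\right) + 4404\right) + 9244 = \left(\frac{130}{7} + 4404\right) + 9244 = \frac{30958}{7} + 9244 = \frac{95666}{7}$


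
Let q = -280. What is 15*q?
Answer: -4200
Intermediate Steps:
15*q = 15*(-280) = -4200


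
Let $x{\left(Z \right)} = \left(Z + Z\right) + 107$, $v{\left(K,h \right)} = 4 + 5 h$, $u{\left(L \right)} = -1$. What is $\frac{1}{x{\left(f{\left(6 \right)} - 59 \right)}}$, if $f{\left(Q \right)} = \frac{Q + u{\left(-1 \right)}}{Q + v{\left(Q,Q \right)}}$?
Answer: $- \frac{4}{43} \approx -0.093023$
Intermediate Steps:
$f{\left(Q \right)} = \frac{-1 + Q}{4 + 6 Q}$ ($f{\left(Q \right)} = \frac{Q - 1}{Q + \left(4 + 5 Q\right)} = \frac{-1 + Q}{4 + 6 Q}$)
$x{\left(Z \right)} = 107 + 2 Z$ ($x{\left(Z \right)} = 2 Z + 107 = 107 + 2 Z$)
$\frac{1}{x{\left(f{\left(6 \right)} - 59 \right)}} = \frac{1}{107 + 2 \left(\frac{-1 + 6}{2 \left(2 + 3 \cdot 6\right)} - 59\right)} = \frac{1}{107 + 2 \left(\frac{1}{2} \frac{1}{2 + 18} \cdot 5 - 59\right)} = \frac{1}{107 + 2 \left(\frac{1}{2} \cdot \frac{1}{20} \cdot 5 - 59\right)} = \frac{1}{107 + 2 \left(\frac{1}{8} - 59\right)} = \frac{1}{107 + 2 \left(- \frac{471}{8}\right)} = \frac{1}{107 - \frac{471}{4}} = \frac{1}{- \frac{43}{4}} = - \frac{4}{43}$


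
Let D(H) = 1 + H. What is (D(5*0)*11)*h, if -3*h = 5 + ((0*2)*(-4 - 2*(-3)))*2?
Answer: -55/3 ≈ -18.333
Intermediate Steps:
h = -5/3 (h = -(5 + ((0*2)*(-4 - 2*(-3)))*2)/3 = -(5 + (0*(-4 + 6))*2)/3 = -(5 + (0*2)*2)/3 = -(5 + 0*2)/3 = -(5 + 0)/3 = -⅓*5 = -5/3 ≈ -1.6667)
(D(5*0)*11)*h = ((1 + 5*0)*11)*(-5/3) = ((1 + 0)*11)*(-5/3) = (1*11)*(-5/3) = 11*(-5/3) = -55/3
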